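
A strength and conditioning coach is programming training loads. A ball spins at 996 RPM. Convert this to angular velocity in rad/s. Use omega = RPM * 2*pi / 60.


omega = 996 * 2 * pi / 60
= 996 * 6.28318531 / 60
= 6258.053 / 60
= 104.301 rad/s

104.301 rad/s


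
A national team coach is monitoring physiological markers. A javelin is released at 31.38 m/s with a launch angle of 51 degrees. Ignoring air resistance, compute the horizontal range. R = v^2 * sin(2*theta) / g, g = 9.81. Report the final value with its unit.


Launch speed squared = 984.7044
sin(2 * 51 deg) = 0.978148
Range = 984.7044 * 0.978148 / 9.81
= 98.184 m

98.184 m


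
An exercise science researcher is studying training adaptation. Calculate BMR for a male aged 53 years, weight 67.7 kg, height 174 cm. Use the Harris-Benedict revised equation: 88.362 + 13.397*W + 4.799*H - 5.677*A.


Substituting values:
W term = 13.397 * 67.7 = 906.9769
H term = 4.799 * 174 = 835.026
A term = 5.677 * 53 = 300.881
BMR = 1529.48 kcal/day

1529.48 kcal/day


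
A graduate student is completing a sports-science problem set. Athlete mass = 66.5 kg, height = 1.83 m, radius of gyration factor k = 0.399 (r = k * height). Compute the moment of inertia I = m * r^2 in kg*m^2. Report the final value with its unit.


r = k * height = 0.399 * 1.83 = 0.73017 m
r^2 = 0.73017^2 = 0.533148
I = 66.5 * 0.533148 = 35.454 kg*m^2

35.454 kg*m^2


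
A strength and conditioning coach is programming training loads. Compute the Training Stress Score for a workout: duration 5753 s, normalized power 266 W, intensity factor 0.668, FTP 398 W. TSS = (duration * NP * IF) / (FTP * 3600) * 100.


Product = 5753 * 266 * 0.668 = 1022239.064
Base = 398 * 3600 = 1432800
TSS = 1022239.064 / 1432800 * 100 = 71.35

71.35 TSS


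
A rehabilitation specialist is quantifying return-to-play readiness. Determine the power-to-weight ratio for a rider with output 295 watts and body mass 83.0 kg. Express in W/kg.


P/W = 295 / 83.0 = 3.554 W/kg

3.554 W/kg


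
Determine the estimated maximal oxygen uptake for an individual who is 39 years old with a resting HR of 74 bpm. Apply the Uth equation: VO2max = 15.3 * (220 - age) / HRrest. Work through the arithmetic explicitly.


HRmax = 220 - 39 = 181
VO2max = 15.3 * (181 / 74)
= 15.3 * 2.4459
= 37.42 mL/kg/min

37.42 mL/kg/min


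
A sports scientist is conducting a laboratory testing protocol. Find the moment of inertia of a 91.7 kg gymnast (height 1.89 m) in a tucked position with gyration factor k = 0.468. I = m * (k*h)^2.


Radius of gyration = 0.468 * 1.89 = 0.88452 m
I = 91.7 * 0.88452^2
= 91.7 * 0.782376
= 71.744 kg*m^2

71.744 kg*m^2


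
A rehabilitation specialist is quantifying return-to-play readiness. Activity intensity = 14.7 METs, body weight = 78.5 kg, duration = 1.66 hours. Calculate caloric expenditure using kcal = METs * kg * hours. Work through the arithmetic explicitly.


kcal = 14.7 * 78.5 * 1.66
= 1153.95 * 1.66
= 1915.56 kcal

1915.56 kcal


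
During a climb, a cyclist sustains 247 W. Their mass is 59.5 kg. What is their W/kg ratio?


Power-to-weight = 247 W / 59.5 kg
= 4.151 W/kg

4.151 W/kg


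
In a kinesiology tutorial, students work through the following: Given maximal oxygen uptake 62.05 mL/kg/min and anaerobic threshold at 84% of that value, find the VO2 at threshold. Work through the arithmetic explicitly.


Percentage as decimal = 0.84
VO2 at AT = 62.05 * 0.84 = 52.12 mL/kg/min

52.12 mL/kg/min


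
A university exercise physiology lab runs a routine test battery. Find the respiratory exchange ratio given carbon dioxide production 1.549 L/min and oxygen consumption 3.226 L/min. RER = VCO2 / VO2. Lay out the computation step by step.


VCO2 = 1.549 L/min
VO2 = 3.226 L/min
RER = 1.549 / 3.226 = 0.4802

0.4802


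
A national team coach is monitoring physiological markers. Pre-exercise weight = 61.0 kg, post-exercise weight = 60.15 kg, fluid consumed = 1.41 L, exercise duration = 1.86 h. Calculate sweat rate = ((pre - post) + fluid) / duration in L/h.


Weight loss = 61.0 - 60.15 = 0.85 kg (approx L)
Total sweat = 0.85 + 1.41 = 2.26 L
Sweat rate = 2.26 / 1.86 = 1.215 L/h

1.215 L/h


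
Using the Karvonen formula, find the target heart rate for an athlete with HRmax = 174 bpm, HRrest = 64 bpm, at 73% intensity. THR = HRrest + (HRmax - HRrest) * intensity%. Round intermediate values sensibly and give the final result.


HRR = 174 - 64 = 110
THR = 64 + 110 * 0.73
= 64 + 80.3
= 144.3 bpm

144.3 bpm


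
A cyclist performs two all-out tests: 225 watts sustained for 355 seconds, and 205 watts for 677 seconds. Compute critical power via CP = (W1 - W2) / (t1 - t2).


W1 = P1 * t1 = 225 * 355 = 79875 J
W2 = P2 * t2 = 205 * 677 = 138785 J
CP = (79875 - 138785) / (355 - 677)
= 182.95 W

182.95 W


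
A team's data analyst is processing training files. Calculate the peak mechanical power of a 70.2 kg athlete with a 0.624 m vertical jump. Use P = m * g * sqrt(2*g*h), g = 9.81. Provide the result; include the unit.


First, sqrt(2gh) = sqrt(2 * 9.81 * 0.624)
= sqrt(12.24288) = 3.498983 m/s
Power = 70.2 * 9.81 * 3.498983 = 2409.62 W

2409.62 W


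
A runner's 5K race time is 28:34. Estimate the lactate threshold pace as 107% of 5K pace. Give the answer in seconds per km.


Total race time = 28*60 + 34 = 1714 seconds
5K pace = 1714 / 5 = 342.8 sec/km
LT pace = 342.8 * 1.07 = 366.8 sec/km

366.8 s/km


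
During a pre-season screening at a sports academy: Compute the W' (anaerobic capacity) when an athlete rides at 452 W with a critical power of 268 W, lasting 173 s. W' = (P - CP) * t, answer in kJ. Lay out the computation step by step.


Above-CP power = 184 W
Duration = 173 s
W' = 184 * 173 = 31832 J
Convert: 31832 / 1000 = 31.832 kJ

31.832 kJ


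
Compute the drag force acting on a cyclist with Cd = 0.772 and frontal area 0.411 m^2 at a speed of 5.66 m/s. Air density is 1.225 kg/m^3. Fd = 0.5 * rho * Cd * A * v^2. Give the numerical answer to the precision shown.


Step 1: v^2 = 32.0356
Step 2: Fd = 0.5 * 1.225 * 0.772 * 0.411 * 32.0356
= 6.226 N

6.226 N


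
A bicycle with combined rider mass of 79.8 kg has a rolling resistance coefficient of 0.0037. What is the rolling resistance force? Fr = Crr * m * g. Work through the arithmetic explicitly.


Fr = 0.0037 * 79.8 * 9.81
= 0.29526 * 9.81
= 2.897 N

2.897 N


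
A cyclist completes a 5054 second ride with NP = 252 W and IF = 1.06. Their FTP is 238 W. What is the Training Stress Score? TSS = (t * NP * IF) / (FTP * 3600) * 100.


t * NP * IF = 5054 * 252 * 1.06 = 1350024.48
FTP * 3600 = 856800
TSS = (1350024.48 / 856800) * 100 = 157.57

157.57 TSS


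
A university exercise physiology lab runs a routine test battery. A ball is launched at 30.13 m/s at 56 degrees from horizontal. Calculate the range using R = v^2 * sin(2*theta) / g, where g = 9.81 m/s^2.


sin(2 * 56) = sin(112) = 0.927184
v^2 = 30.13^2 = 907.8169
R = 907.8169 * 0.927184 / 9.81
= 85.802 m

85.802 m


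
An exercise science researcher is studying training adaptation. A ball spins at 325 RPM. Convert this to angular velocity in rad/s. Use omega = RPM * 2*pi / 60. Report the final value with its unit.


omega = 325 * 2 * pi / 60
= 325 * 6.28318531 / 60
= 2042.035 / 60
= 34.034 rad/s

34.034 rad/s


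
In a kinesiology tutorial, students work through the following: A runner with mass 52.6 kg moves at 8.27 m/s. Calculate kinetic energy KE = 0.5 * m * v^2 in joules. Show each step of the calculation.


v^2 = 8.27^2 = 68.3929
KE = 0.5 * 52.6 * 68.3929
= 1798.73 J

1798.73 J


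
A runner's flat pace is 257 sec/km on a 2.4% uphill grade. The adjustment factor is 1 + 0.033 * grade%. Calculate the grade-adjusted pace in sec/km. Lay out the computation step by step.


Factor = 1 + 0.033 * 2.4 = 1.0792
Adjusted pace = 257 * 1.0792
= 277.35 sec/km

277.35 s/km


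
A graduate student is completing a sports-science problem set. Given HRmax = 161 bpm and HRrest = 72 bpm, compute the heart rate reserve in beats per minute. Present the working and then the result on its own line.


Heart rate reserve = maximum HR minus resting HR
HRR = 161 - 72 = 89 bpm

89 bpm


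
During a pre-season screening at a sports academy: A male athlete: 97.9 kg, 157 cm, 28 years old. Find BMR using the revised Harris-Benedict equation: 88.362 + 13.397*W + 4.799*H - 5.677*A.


Intercept = 88.362
Weight contribution = 13.397 * 97.9 = 1311.5663
Height contribution = 4.799 * 157 = 753.443
Age contribution = 5.677 * 28 = 158.956
BMR = 88.362 + 1311.5663 + 753.443 - 158.956
= 1994.42 kcal/day

1994.42 kcal/day


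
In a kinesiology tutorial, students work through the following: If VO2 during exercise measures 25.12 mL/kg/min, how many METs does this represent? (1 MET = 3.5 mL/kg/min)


METs = VO2 / 3.5 = 25.12 / 3.5 = 7.18

7.18 METs


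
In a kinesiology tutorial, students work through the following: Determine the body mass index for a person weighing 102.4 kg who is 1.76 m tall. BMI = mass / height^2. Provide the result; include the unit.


BMI = mass / height^2
= 102.4 / 1.76^2
= 102.4 / 3.0976
= 33.06 kg/m^2

33.06 kg/m^2


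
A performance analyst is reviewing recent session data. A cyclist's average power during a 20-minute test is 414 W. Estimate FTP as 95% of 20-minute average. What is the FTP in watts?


FTP = 20-min power * 0.95
= 414 * 0.95
= 393.3 W

393.3 W


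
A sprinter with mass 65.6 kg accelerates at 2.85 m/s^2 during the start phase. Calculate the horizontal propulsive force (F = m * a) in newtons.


F = m * a
= 65.6 * 2.85
= 186.96 N

186.96 N


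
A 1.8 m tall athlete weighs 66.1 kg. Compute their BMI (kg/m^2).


height^2 = 3.24 m^2
BMI = 66.1 / 3.24 = 20.4 kg/m^2

20.4 kg/m^2


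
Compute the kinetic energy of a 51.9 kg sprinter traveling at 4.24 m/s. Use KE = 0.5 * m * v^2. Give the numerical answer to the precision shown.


Velocity squared = 17.9776
KE = 0.5 * 51.9 * 17.9776 = 466.52 J

466.52 J


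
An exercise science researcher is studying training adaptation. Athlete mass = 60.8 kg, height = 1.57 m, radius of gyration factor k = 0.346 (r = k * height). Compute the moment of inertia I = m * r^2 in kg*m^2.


r = k * height = 0.346 * 1.57 = 0.54322 m
r^2 = 0.54322^2 = 0.295088
I = 60.8 * 0.295088 = 17.941 kg*m^2

17.941 kg*m^2


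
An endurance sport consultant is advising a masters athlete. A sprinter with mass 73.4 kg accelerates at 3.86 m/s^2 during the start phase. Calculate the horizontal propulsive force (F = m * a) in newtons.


F = m * a
= 73.4 * 3.86
= 283.32 N

283.32 N


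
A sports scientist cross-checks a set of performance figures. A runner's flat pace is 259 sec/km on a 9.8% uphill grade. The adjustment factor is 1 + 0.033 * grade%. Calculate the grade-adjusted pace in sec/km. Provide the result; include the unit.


Factor = 1 + 0.033 * 9.8 = 1.3234
Adjusted pace = 259 * 1.3234
= 342.76 sec/km

342.76 s/km


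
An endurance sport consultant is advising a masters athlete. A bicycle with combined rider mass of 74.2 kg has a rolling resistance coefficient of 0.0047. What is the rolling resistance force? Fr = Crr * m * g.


Fr = 0.0047 * 74.2 * 9.81
= 0.34874 * 9.81
= 3.421 N

3.421 N


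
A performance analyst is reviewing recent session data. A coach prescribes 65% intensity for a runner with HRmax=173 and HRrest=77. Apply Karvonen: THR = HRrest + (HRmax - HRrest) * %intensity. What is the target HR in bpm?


Heart rate reserve = 173 - 77 = 96
Intensity fraction = 65 / 100 = 0.65
THR = 77 + 96 * 0.65 = 139.4 bpm

139.4 bpm


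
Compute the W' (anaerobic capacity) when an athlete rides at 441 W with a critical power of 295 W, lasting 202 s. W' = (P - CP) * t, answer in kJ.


Above-CP power = 146 W
Duration = 202 s
W' = 146 * 202 = 29492 J
Convert: 29492 / 1000 = 29.492 kJ

29.492 kJ


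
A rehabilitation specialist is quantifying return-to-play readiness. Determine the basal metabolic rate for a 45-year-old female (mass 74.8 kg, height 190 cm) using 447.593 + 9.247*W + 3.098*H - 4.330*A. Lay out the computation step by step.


BMR = 447.593 + 9.247*74.8 + 3.098*190 - 4.330*45
= 1533.04 kcal/day

1533.04 kcal/day


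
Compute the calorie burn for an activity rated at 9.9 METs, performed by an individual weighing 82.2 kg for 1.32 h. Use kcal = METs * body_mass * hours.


Product of METs and mass = 9.9 * 82.2 = 813.78
Total kcal = 813.78 * 1.32 = 1074.19 kcal

1074.19 kcal


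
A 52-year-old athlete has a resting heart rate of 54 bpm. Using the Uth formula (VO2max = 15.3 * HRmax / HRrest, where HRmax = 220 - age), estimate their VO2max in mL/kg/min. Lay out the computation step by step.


HRmax = 220 - 52 = 168 bpm
Ratio = HRmax / HRrest = 168 / 54 = 3.1111
VO2max = 15.3 * 3.1111 = 47.6 mL/kg/min

47.6 mL/kg/min


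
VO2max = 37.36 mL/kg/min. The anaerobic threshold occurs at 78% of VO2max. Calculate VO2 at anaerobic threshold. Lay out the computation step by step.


AT fraction = 78 / 100 = 0.78
AT VO2 = 37.36 * 0.78
= 29.14 mL/kg/min

29.14 mL/kg/min


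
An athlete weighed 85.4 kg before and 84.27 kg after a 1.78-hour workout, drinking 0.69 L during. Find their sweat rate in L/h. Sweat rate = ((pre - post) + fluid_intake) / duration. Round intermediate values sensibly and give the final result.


Body mass change = 1.13 kg
Total sweat loss = 1.13 + 0.69 = 1.82 L
Rate = 1.82 / 1.78 = 1.022 L/h

1.022 L/h


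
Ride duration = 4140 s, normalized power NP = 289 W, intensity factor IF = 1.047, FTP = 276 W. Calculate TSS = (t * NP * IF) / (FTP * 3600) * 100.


Numerator = 4140 * 289 * 1.047 = 1252693.62
Denominator = 276 * 3600 = 993600
TSS = 1252693.62 / 993600 * 100
= 126.08

126.08 TSS


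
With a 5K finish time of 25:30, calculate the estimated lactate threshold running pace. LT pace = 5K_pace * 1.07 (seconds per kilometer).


Race duration = 1530 s for 5 km
Average pace = 1530 / 5 = 306.0 s/km
LT pace = 306.0 * 1.07
= 327.42 s/km

327.42 s/km


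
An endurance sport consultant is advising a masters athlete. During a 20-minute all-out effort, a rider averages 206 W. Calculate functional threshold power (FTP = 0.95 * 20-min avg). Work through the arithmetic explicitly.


FTP = 0.95 * 206
= 195.7 W

195.7 W


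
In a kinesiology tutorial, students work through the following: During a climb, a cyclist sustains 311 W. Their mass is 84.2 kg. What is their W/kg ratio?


Power-to-weight = 311 W / 84.2 kg
= 3.694 W/kg

3.694 W/kg


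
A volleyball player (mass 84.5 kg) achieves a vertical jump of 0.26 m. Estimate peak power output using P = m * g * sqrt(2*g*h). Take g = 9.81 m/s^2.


2 * g * h = 2 * 9.81 * 0.26 = 5.1012
sqrt(5.1012) = 2.258584 m/s
P = 84.5 * 9.81 * 2.258584 = 1872.24 W

1872.24 W


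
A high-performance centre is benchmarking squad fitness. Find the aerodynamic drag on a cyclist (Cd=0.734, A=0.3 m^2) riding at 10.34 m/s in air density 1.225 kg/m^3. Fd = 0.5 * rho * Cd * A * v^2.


Fd = 0.5 * 1.225 * 0.734 * 0.3 * 10.34^2
= 0.5 * 1.225 * 0.734 * 0.3 * 106.9156
= 14.42 N

14.42 N


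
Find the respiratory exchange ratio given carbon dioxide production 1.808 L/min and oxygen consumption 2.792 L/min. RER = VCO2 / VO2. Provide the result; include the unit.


VCO2 = 1.808 L/min
VO2 = 2.792 L/min
RER = 1.808 / 2.792 = 0.6476

0.6476


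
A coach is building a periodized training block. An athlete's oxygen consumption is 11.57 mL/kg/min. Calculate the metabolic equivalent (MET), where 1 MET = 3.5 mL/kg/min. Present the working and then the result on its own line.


MET = VO2 / 3.5
= 11.57 / 3.5
= 3.31 METs

3.31 METs


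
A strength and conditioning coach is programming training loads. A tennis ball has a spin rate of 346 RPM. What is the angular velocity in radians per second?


Convert RPM to rad/s: multiply by 2*pi and divide by 60
omega = 346 * 2 * pi / 60
= 36.233 rad/s

36.233 rad/s


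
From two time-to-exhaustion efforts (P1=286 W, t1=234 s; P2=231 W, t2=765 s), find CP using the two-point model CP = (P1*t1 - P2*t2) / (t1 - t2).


Work in trial 1 = 66924 J
Work in trial 2 = 176715 J
Delta work = -109791 J
Delta time = -531 s
CP = -109791 / -531 = 206.76 W

206.76 W


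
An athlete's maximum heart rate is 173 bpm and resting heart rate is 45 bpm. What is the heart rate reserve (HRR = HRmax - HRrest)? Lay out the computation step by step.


HRR = HRmax - HRrest
= 173 - 45
= 128 bpm

128 bpm


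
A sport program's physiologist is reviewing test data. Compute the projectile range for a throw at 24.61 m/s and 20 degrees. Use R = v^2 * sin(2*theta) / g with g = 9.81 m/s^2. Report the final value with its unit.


Two times the angle = 40 degrees
sin(40) = 0.642788
R = 605.6521 * 0.642788 / 9.81 = 39.685 m

39.685 m


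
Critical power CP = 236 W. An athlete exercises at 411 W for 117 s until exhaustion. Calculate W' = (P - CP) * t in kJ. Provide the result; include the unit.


P - CP = 411 - 236 = 175 W
W' = 175 * 117 = 20475 J
= 20475 / 1000 = 20.475 kJ

20.475 kJ


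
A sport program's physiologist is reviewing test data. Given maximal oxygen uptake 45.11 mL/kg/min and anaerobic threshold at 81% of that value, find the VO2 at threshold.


Percentage as decimal = 0.81
VO2 at AT = 45.11 * 0.81 = 36.54 mL/kg/min

36.54 mL/kg/min


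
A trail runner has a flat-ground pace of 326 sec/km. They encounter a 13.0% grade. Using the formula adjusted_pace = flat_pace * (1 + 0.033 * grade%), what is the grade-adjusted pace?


Grade factor = 1 + 0.033 * 13.0 = 1.429
Adjusted = 326 * 1.429 = 465.85 sec/km

465.85 s/km


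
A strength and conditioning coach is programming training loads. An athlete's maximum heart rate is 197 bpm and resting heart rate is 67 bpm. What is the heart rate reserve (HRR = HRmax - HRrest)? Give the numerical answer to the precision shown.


HRR = HRmax - HRrest
= 197 - 67
= 130 bpm

130 bpm


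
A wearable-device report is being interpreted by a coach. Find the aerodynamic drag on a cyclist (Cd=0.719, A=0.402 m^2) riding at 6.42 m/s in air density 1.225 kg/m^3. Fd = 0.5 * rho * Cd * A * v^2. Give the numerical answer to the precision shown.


Fd = 0.5 * 1.225 * 0.719 * 0.402 * 6.42^2
= 0.5 * 1.225 * 0.719 * 0.402 * 41.2164
= 7.297 N

7.297 N


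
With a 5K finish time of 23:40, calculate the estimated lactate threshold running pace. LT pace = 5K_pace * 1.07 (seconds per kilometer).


Race duration = 1420 s for 5 km
Average pace = 1420 / 5 = 284.0 s/km
LT pace = 284.0 * 1.07
= 303.88 s/km

303.88 s/km


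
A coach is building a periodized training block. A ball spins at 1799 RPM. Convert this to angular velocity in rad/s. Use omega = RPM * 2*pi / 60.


omega = 1799 * 2 * pi / 60
= 1799 * 6.28318531 / 60
= 11303.45 / 60
= 188.391 rad/s

188.391 rad/s


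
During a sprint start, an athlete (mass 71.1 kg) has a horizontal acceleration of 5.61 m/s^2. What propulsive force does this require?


Propulsive force = mass * acceleration
= 71.1 kg * 5.61 m/s^2
= 398.87 N

398.87 N


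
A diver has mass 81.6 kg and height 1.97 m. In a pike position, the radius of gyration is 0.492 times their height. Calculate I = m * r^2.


r = 0.492 * 1.97 = 0.96924 m
I = m * r^2 = 81.6 * 0.939426 = 76.657 kg*m^2

76.657 kg*m^2


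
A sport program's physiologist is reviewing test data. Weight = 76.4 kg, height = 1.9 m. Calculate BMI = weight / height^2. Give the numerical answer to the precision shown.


height^2 = 1.9^2 = 3.61
BMI = 76.4 / 3.61 = 21.16 kg/m^2

21.16 kg/m^2


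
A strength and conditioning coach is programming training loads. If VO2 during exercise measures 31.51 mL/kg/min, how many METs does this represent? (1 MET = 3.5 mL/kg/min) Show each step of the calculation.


METs = VO2 / 3.5 = 31.51 / 3.5 = 9.0

9.0 METs


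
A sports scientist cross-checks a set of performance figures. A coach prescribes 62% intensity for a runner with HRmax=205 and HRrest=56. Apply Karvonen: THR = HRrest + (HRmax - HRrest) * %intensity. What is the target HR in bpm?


Heart rate reserve = 205 - 56 = 149
Intensity fraction = 62 / 100 = 0.62
THR = 56 + 149 * 0.62 = 148.38 bpm

148.38 bpm


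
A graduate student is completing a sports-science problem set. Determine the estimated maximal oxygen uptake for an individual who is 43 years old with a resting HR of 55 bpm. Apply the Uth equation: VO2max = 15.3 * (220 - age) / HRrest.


HRmax = 220 - 43 = 177
VO2max = 15.3 * (177 / 55)
= 15.3 * 3.2182
= 49.24 mL/kg/min

49.24 mL/kg/min


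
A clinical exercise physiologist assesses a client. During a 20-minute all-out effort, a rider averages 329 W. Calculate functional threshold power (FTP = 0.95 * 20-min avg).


FTP = 0.95 * 329
= 312.55 W

312.55 W


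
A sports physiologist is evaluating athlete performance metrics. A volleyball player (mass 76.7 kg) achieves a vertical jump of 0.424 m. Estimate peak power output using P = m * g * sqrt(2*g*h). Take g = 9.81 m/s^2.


2 * g * h = 2 * 9.81 * 0.424 = 8.31888
sqrt(8.31888) = 2.884247 m/s
P = 76.7 * 9.81 * 2.884247 = 2170.19 W

2170.19 W


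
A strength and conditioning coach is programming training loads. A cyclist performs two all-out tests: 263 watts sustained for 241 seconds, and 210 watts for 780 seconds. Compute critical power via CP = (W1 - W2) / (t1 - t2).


W1 = P1 * t1 = 263 * 241 = 63383 J
W2 = P2 * t2 = 210 * 780 = 163800 J
CP = (63383 - 163800) / (241 - 780)
= 186.3 W

186.3 W


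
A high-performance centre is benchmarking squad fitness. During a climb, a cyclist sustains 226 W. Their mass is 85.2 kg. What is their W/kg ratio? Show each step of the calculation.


Power-to-weight = 226 W / 85.2 kg
= 2.653 W/kg

2.653 W/kg


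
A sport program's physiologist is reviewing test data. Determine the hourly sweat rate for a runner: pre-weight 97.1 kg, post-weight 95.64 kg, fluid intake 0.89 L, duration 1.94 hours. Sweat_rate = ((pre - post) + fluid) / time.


Mass lost = 97.1 - 95.64 = 1.46 kg
Add fluid consumed: 1.46 + 0.89 = 2.35 L total sweat
Sweat rate = 2.35 / 1.94 = 1.211 L/h

1.211 L/h


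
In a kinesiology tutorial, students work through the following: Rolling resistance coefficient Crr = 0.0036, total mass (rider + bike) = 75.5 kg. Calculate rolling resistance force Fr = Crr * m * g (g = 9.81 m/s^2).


Fr = Crr * m * g
= 0.0036 * 75.5 * 9.81
= 2.666 N

2.666 N


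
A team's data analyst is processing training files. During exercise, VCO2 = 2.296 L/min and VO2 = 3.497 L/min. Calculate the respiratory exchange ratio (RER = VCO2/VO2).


RER = VCO2 / VO2
= 2.296 / 3.497
= 0.6566

0.6566


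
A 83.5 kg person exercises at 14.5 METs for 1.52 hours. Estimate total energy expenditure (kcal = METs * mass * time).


Energy = METs * mass(kg) * time(h)
= 14.5 * 83.5 * 1.52
= 1840.34 kcal

1840.34 kcal


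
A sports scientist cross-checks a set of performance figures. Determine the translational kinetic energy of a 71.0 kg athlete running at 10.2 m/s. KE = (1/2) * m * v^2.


KE = 0.5 * m * v^2
= 0.5 * 71.0 * 10.2^2
= 0.5 * 71.0 * 104.04
= 3693.42 J

3693.42 J


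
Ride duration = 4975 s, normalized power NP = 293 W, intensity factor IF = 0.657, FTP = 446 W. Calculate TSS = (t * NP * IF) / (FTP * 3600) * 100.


Numerator = 4975 * 293 * 0.657 = 957692.475
Denominator = 446 * 3600 = 1605600
TSS = 957692.475 / 1605600 * 100
= 59.65

59.65 TSS


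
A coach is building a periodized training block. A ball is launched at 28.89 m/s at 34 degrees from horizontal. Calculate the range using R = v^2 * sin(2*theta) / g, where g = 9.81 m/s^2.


sin(2 * 34) = sin(68) = 0.927184
v^2 = 28.89^2 = 834.6321
R = 834.6321 * 0.927184 / 9.81
= 78.885 m

78.885 m


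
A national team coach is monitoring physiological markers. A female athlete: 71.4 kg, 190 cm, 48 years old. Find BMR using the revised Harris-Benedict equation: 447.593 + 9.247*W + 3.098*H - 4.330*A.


Intercept = 447.593
Weight contribution = 9.247 * 71.4 = 660.2358
Height contribution = 3.098 * 190 = 588.62
Age contribution = 4.33 * 48 = 207.84
BMR = 447.593 + 660.2358 + 588.62 - 207.84
= 1488.61 kcal/day

1488.61 kcal/day


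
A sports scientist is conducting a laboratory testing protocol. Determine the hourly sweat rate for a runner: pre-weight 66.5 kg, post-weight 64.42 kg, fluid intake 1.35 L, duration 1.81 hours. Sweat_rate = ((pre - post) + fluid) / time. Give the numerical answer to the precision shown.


Mass lost = 66.5 - 64.42 = 2.08 kg
Add fluid consumed: 2.08 + 1.35 = 3.43 L total sweat
Sweat rate = 3.43 / 1.81 = 1.895 L/h

1.895 L/h


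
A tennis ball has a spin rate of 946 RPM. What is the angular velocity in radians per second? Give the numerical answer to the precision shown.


Convert RPM to rad/s: multiply by 2*pi and divide by 60
omega = 946 * 2 * pi / 60
= 99.065 rad/s

99.065 rad/s


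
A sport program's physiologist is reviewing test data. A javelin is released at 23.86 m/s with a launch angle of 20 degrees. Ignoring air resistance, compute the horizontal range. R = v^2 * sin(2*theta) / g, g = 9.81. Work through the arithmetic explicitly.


Launch speed squared = 569.2996
sin(2 * 20 deg) = 0.642788
Range = 569.2996 * 0.642788 / 9.81
= 37.303 m

37.303 m


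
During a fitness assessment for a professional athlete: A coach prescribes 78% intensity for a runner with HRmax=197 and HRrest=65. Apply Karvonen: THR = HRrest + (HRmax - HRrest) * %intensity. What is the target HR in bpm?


Heart rate reserve = 197 - 65 = 132
Intensity fraction = 78 / 100 = 0.78
THR = 65 + 132 * 0.78 = 167.96 bpm

167.96 bpm


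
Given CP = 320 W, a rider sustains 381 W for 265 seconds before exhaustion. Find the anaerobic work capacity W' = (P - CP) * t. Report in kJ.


Excess power = 381 - 320 = 61 W
Work above CP = 61 * 265 = 16165 J
W' = 16.165 kJ

16.165 kJ


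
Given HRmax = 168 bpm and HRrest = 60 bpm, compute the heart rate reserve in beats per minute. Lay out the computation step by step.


Heart rate reserve = maximum HR minus resting HR
HRR = 168 - 60 = 108 bpm

108 bpm


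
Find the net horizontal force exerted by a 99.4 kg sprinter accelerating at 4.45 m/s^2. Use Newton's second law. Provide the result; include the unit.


Newton's second law: F = m * a
F = 99.4 * 4.45 = 442.33 N

442.33 N


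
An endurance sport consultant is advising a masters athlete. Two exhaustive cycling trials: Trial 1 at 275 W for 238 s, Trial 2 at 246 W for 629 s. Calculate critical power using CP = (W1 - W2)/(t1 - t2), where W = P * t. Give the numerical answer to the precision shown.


W1 = 275 * 238 = 65450 J
W2 = 246 * 629 = 154734 J
CP = (65450 - 154734) / (238 - 629)
= -89284 / -391
= 228.35 W

228.35 W


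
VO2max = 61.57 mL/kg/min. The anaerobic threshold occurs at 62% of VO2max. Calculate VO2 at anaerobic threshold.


AT fraction = 62 / 100 = 0.62
AT VO2 = 61.57 * 0.62
= 38.17 mL/kg/min

38.17 mL/kg/min


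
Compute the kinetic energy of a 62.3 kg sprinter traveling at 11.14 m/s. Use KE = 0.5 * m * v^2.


Velocity squared = 124.0996
KE = 0.5 * 62.3 * 124.0996 = 3865.7 J

3865.7 J


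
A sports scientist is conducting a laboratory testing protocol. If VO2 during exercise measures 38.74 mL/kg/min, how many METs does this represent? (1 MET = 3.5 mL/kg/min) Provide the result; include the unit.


METs = VO2 / 3.5 = 38.74 / 3.5 = 11.07

11.07 METs


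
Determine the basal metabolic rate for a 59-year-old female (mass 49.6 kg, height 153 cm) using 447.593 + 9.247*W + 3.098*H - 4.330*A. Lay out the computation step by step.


BMR = 447.593 + 9.247*49.6 + 3.098*153 - 4.330*59
= 1124.77 kcal/day

1124.77 kcal/day


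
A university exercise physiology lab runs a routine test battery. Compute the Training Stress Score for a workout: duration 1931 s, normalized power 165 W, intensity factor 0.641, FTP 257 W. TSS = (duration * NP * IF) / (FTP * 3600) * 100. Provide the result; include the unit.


Product = 1931 * 165 * 0.641 = 204232.215
Base = 257 * 3600 = 925200
TSS = 204232.215 / 925200 * 100 = 22.07

22.07 TSS


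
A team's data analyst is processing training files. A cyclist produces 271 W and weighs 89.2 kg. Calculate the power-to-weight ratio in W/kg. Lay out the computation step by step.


P/W = power / mass
= 271 / 89.2
= 3.038 W/kg

3.038 W/kg


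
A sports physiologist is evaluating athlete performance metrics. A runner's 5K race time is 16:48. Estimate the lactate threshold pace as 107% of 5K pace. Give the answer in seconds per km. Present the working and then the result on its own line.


Total race time = 16*60 + 48 = 1008 seconds
5K pace = 1008 / 5 = 201.6 sec/km
LT pace = 201.6 * 1.07 = 215.71 sec/km

215.71 s/km


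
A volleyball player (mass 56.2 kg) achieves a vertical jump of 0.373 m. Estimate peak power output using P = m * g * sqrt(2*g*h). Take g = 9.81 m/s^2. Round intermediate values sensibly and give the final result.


2 * g * h = 2 * 9.81 * 0.373 = 7.31826
sqrt(7.31826) = 2.705228 m/s
P = 56.2 * 9.81 * 2.705228 = 1491.45 W

1491.45 W


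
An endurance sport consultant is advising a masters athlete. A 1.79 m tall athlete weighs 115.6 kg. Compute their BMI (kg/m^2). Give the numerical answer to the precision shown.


height^2 = 3.2041 m^2
BMI = 115.6 / 3.2041 = 36.08 kg/m^2

36.08 kg/m^2


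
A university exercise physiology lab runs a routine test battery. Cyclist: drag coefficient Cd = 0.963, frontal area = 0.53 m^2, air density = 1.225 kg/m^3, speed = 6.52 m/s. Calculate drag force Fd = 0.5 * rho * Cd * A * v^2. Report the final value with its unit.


v^2 = 6.52^2 = 42.5104
Fd = 0.5 * 1.225 * 0.963 * 0.53 * 42.5104
= 13.289 N

13.289 N


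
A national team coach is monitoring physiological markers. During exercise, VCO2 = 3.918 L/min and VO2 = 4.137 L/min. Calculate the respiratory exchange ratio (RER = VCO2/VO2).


RER = VCO2 / VO2
= 3.918 / 4.137
= 0.9471

0.9471


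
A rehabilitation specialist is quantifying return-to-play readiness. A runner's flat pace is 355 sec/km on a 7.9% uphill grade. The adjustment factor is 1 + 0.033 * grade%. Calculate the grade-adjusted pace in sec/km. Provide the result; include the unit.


Factor = 1 + 0.033 * 7.9 = 1.2607
Adjusted pace = 355 * 1.2607
= 447.55 sec/km

447.55 s/km


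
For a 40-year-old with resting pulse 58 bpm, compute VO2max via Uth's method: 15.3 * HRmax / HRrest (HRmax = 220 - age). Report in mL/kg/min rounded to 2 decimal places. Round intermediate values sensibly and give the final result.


Step 1: HRmax = 220 - 40 = 180 bpm
Step 2: Ratio = 180 / 58 = 3.1034
Step 3: VO2max = 15.3 * 3.1034 = 47.48 mL/kg/min

47.48 mL/kg/min


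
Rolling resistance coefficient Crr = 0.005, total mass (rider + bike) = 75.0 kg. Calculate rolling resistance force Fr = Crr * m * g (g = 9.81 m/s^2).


Fr = Crr * m * g
= 0.005 * 75.0 * 9.81
= 3.679 N

3.679 N


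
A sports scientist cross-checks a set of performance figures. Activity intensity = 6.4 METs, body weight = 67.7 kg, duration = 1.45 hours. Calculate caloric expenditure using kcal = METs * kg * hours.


kcal = 6.4 * 67.7 * 1.45
= 433.28 * 1.45
= 628.26 kcal

628.26 kcal


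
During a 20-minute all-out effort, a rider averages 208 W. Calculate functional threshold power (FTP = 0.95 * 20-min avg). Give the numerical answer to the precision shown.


FTP = 0.95 * 208
= 197.6 W

197.6 W


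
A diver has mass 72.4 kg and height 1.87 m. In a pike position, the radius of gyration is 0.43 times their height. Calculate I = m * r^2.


r = 0.43 * 1.87 = 0.8041 m
I = m * r^2 = 72.4 * 0.646577 = 46.812 kg*m^2

46.812 kg*m^2


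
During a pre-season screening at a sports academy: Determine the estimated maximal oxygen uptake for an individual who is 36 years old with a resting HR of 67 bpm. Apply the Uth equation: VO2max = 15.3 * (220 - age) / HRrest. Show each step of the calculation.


HRmax = 220 - 36 = 184
VO2max = 15.3 * (184 / 67)
= 15.3 * 2.7463
= 42.02 mL/kg/min

42.02 mL/kg/min


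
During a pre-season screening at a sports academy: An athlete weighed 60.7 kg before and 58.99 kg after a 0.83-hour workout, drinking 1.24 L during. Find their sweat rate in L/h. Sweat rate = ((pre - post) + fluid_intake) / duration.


Body mass change = 1.71 kg
Total sweat loss = 1.71 + 1.24 = 2.95 L
Rate = 2.95 / 0.83 = 3.554 L/h

3.554 L/h


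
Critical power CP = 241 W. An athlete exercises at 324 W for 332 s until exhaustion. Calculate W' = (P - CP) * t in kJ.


P - CP = 324 - 241 = 83 W
W' = 83 * 332 = 27556 J
= 27556 / 1000 = 27.556 kJ

27.556 kJ


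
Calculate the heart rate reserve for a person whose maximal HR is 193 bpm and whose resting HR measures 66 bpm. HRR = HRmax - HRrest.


HRmax = 193 bpm
HRrest = 66 bpm
HRR = 193 - 66 = 127 bpm

127 bpm


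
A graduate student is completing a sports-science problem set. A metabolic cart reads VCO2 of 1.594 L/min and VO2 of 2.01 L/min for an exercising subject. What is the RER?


RER = VCO2 / VO2 = 1.594 / 2.01 = 0.793

0.793


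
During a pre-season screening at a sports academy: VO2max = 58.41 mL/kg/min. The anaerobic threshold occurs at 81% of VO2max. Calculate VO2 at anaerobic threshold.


AT fraction = 81 / 100 = 0.81
AT VO2 = 58.41 * 0.81
= 47.31 mL/kg/min

47.31 mL/kg/min


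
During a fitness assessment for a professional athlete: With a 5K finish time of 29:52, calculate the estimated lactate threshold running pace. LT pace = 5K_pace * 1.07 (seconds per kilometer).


Race duration = 1792 s for 5 km
Average pace = 1792 / 5 = 358.4 s/km
LT pace = 358.4 * 1.07
= 383.49 s/km

383.49 s/km


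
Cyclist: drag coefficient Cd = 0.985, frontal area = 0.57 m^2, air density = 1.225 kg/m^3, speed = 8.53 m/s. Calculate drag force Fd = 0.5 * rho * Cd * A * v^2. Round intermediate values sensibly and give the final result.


v^2 = 8.53^2 = 72.7609
Fd = 0.5 * 1.225 * 0.985 * 0.57 * 72.7609
= 25.022 N

25.022 N


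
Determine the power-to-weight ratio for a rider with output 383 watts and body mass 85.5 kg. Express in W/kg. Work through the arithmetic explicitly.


P/W = 383 / 85.5 = 4.48 W/kg

4.48 W/kg


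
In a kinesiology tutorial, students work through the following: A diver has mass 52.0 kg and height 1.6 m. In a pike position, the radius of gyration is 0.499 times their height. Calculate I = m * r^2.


r = 0.499 * 1.6 = 0.7984 m
I = m * r^2 = 52.0 * 0.637443 = 33.147 kg*m^2

33.147 kg*m^2


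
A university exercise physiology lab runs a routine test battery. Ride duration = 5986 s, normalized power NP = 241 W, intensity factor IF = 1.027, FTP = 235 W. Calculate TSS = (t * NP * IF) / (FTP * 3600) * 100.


Numerator = 5986 * 241 * 1.027 = 1481576.902
Denominator = 235 * 3600 = 846000
TSS = 1481576.902 / 846000 * 100
= 175.13

175.13 TSS


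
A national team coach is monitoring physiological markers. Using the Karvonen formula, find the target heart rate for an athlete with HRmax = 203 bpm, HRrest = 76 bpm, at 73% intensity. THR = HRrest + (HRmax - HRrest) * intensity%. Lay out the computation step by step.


HRR = 203 - 76 = 127
THR = 76 + 127 * 0.73
= 76 + 92.71
= 168.71 bpm

168.71 bpm


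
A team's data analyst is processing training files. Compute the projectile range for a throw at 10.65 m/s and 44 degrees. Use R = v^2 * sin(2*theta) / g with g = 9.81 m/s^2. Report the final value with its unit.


Two times the angle = 88 degrees
sin(88) = 0.999391
R = 113.4225 * 0.999391 / 9.81 = 11.555 m

11.555 m


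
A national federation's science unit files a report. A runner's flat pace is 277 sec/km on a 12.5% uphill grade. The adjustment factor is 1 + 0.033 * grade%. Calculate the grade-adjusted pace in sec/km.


Factor = 1 + 0.033 * 12.5 = 1.4125
Adjusted pace = 277 * 1.4125
= 391.26 sec/km

391.26 s/km


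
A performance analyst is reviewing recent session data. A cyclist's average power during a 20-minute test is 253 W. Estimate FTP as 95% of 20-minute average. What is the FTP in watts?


FTP = 20-min power * 0.95
= 253 * 0.95
= 240.35 W

240.35 W


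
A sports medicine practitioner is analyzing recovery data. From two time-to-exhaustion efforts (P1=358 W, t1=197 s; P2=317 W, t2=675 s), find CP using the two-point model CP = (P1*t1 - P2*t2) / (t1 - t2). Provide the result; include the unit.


Work in trial 1 = 70526 J
Work in trial 2 = 213975 J
Delta work = -143449 J
Delta time = -478 s
CP = -143449 / -478 = 300.1 W

300.1 W


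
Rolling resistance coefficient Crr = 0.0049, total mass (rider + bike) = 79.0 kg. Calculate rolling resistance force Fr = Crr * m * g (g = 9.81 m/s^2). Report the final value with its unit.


Fr = Crr * m * g
= 0.0049 * 79.0 * 9.81
= 3.797 N

3.797 N


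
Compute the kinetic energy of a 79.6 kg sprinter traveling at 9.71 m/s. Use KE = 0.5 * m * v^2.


Velocity squared = 94.2841
KE = 0.5 * 79.6 * 94.2841 = 3752.51 J

3752.51 J


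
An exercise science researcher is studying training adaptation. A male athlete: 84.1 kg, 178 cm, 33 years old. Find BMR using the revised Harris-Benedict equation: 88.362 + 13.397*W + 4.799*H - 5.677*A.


Intercept = 88.362
Weight contribution = 13.397 * 84.1 = 1126.6877
Height contribution = 4.799 * 178 = 854.222
Age contribution = 5.677 * 33 = 187.341
BMR = 88.362 + 1126.6877 + 854.222 - 187.341
= 1881.93 kcal/day

1881.93 kcal/day


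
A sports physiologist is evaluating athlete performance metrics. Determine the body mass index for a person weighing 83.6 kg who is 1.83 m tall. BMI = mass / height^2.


BMI = mass / height^2
= 83.6 / 1.83^2
= 83.6 / 3.3489
= 24.96 kg/m^2

24.96 kg/m^2


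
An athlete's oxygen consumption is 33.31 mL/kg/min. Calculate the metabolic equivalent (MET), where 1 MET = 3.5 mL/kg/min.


MET = VO2 / 3.5
= 33.31 / 3.5
= 9.52 METs

9.52 METs


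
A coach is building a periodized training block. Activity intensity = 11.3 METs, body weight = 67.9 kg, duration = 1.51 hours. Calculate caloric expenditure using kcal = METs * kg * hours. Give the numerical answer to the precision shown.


kcal = 11.3 * 67.9 * 1.51
= 767.27 * 1.51
= 1158.58 kcal

1158.58 kcal


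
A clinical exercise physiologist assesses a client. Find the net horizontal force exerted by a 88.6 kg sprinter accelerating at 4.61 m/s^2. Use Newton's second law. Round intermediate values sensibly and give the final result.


Newton's second law: F = m * a
F = 88.6 * 4.61 = 408.45 N

408.45 N


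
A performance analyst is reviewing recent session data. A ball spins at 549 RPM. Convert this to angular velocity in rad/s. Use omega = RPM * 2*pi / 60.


omega = 549 * 2 * pi / 60
= 549 * 6.28318531 / 60
= 3449.469 / 60
= 57.491 rad/s

57.491 rad/s


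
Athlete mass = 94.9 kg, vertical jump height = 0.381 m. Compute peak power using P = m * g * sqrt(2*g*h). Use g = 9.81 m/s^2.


sqrt(2 * 9.81 * 0.381) = sqrt(7.47522) = 2.734085 m/s
P = 94.9 * 9.81 * 2.734085
= 2545.35 W

2545.35 W


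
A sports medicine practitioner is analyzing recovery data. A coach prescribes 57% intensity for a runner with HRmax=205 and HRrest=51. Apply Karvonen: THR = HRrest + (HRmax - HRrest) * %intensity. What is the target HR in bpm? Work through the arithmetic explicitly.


Heart rate reserve = 205 - 51 = 154
Intensity fraction = 57 / 100 = 0.57
THR = 51 + 154 * 0.57 = 138.78 bpm

138.78 bpm


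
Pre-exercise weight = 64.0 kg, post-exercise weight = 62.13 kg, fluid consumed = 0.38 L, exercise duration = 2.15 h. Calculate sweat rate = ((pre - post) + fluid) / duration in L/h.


Weight loss = 64.0 - 62.13 = 1.87 kg (approx L)
Total sweat = 1.87 + 0.38 = 2.25 L
Sweat rate = 2.25 / 2.15 = 1.047 L/h

1.047 L/h


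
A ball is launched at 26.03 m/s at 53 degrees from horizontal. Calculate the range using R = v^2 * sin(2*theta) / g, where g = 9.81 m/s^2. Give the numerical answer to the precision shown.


sin(2 * 53) = sin(106) = 0.961262
v^2 = 26.03^2 = 677.5609
R = 677.5609 * 0.961262 / 9.81
= 66.393 m

66.393 m
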